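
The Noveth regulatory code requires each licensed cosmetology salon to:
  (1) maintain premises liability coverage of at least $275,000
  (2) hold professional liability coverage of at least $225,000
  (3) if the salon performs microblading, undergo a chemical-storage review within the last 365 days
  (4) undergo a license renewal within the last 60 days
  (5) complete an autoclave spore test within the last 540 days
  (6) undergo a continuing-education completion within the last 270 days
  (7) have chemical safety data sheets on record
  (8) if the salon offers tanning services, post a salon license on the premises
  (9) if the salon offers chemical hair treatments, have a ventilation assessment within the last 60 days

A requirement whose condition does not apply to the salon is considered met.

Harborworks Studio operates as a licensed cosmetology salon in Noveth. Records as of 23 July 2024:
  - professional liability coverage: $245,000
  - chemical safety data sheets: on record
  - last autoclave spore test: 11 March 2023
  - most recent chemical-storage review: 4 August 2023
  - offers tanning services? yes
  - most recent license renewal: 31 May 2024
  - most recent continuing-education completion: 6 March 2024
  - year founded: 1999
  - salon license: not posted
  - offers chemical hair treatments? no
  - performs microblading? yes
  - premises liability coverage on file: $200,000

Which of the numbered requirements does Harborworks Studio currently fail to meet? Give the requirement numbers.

1, 8

1. premises liability coverage $200,000 < $275,000 → not met
2. professional liability coverage $245,000 ≥ $225,000 → met
3. condition 'performs microblading' holds; chemical-storage review 354 days ago vs limit 365 → met
4. license renewal 53 days ago vs limit 60 → met
5. autoclave spore test 500 days ago vs limit 540 → met
6. continuing-education completion 139 days ago vs limit 270 → met
7. chemical safety data sheets present → met
8. condition 'offers tanning services' holds; salon license absent → not met
9. condition 'offers chemical hair treatments' does not hold → requirement n/a → met
Not met: 1, 8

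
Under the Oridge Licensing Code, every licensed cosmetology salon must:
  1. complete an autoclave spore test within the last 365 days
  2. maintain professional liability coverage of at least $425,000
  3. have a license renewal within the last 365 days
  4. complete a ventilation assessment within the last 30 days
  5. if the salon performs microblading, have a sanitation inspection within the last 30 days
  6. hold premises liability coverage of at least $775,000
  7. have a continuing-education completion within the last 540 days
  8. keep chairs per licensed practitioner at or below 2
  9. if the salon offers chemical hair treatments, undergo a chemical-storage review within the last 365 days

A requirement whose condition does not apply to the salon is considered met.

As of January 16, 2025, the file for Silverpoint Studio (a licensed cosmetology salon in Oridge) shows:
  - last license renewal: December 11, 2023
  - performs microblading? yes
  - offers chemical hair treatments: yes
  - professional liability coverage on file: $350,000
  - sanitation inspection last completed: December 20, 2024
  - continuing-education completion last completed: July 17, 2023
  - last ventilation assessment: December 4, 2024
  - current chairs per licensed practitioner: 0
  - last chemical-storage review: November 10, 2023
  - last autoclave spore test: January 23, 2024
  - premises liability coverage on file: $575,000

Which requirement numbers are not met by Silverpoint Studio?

1. autoclave spore test 359 days ago vs limit 365 → met
2. professional liability coverage $350,000 < $425,000 → not met
3. license renewal 402 days ago vs limit 365 → not met
4. ventilation assessment 43 days ago vs limit 30 → not met
5. condition 'performs microblading' holds; sanitation inspection 27 days ago vs limit 30 → met
6. premises liability coverage $575,000 < $775,000 → not met
7. continuing-education completion 549 days ago vs limit 540 → not met
8. chairs per licensed practitioner 0 ≤ 2 → met
9. condition 'offers chemical hair treatments' holds; chemical-storage review 433 days ago vs limit 365 → not met
Not met: 2, 3, 4, 6, 7, 9

2, 3, 4, 6, 7, 9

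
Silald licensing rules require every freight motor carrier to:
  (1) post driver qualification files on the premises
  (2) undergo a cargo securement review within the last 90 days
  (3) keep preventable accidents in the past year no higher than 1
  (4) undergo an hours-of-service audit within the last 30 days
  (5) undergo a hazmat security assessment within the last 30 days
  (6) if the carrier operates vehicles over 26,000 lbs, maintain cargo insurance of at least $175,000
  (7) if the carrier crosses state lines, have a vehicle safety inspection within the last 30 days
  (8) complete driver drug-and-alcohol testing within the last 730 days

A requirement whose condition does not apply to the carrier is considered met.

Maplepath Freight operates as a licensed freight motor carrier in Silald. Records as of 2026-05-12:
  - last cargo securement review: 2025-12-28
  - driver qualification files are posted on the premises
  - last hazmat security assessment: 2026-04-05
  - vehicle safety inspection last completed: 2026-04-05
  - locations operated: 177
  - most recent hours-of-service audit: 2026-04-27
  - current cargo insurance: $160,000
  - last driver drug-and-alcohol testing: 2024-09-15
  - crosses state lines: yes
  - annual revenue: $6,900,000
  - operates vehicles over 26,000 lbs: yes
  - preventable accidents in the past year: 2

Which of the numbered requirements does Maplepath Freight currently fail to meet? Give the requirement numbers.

2, 3, 5, 6, 7

1. driver qualification files present → met
2. cargo securement review 135 days ago vs limit 90 → not met
3. preventable accidents in the past year 2 > 1 → not met
4. hours-of-service audit 15 days ago vs limit 30 → met
5. hazmat security assessment 37 days ago vs limit 30 → not met
6. condition 'operates vehicles over 26,000 lbs' holds; cargo insurance $160,000 < $175,000 → not met
7. condition 'crosses state lines' holds; vehicle safety inspection 37 days ago vs limit 30 → not met
8. driver drug-and-alcohol testing 604 days ago vs limit 730 → met
Not met: 2, 3, 5, 6, 7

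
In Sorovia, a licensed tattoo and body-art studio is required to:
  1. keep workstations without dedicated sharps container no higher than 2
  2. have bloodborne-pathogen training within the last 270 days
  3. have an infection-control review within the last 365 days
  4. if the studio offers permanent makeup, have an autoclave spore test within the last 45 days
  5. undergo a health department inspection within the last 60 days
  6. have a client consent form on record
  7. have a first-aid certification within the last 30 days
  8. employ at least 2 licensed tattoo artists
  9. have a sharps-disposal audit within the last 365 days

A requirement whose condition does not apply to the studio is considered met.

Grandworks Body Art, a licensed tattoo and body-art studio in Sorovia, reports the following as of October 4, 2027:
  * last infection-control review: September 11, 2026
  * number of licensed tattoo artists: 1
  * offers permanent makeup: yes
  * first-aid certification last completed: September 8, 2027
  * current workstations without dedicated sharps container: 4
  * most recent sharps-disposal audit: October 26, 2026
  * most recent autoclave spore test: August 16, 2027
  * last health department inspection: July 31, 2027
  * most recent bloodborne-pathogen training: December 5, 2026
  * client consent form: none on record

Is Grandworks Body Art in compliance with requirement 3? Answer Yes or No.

No

3. infection-control review 388 days ago vs limit 365 → not met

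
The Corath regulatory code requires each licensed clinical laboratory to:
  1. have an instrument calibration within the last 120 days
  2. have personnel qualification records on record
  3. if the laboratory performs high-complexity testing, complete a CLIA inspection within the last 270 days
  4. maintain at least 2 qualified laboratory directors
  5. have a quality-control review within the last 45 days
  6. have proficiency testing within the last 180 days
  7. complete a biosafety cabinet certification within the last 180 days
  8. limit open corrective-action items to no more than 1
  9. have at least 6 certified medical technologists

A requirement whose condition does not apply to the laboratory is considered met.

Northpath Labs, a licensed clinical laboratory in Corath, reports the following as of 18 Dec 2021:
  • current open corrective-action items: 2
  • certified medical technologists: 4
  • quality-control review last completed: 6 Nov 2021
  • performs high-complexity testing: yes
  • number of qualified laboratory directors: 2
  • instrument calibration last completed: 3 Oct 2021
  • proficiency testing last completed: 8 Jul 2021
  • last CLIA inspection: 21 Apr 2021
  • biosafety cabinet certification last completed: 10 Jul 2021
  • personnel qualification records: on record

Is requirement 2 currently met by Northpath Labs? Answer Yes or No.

Yes

2. personnel qualification records present → met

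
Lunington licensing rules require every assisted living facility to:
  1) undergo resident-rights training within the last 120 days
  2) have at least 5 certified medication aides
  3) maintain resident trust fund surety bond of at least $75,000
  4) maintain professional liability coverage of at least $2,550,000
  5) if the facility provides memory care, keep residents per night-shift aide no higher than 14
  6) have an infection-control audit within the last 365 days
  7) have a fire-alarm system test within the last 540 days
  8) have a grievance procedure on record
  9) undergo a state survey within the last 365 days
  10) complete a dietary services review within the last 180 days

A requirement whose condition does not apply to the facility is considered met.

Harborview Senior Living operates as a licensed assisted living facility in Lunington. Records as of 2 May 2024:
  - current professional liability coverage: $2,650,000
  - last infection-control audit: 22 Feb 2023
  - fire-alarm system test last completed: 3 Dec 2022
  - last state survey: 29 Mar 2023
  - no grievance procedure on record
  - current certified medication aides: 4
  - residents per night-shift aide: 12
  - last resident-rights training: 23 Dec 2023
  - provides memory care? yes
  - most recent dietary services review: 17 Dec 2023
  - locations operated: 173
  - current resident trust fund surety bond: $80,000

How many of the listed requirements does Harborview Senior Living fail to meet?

5

1. resident-rights training 131 days ago vs limit 120 → not met
2. certified medication aides 4 < 5 → not met
3. resident trust fund surety bond $80,000 ≥ $75,000 → met
4. professional liability coverage $2,650,000 ≥ $2,550,000 → met
5. condition 'provides memory care' holds; residents per night-shift aide 12 ≤ 14 → met
6. infection-control audit 435 days ago vs limit 365 → not met
7. fire-alarm system test 516 days ago vs limit 540 → met
8. grievance procedure absent → not met
9. state survey 400 days ago vs limit 365 → not met
10. dietary services review 137 days ago vs limit 180 → met
Not met: 5 of 10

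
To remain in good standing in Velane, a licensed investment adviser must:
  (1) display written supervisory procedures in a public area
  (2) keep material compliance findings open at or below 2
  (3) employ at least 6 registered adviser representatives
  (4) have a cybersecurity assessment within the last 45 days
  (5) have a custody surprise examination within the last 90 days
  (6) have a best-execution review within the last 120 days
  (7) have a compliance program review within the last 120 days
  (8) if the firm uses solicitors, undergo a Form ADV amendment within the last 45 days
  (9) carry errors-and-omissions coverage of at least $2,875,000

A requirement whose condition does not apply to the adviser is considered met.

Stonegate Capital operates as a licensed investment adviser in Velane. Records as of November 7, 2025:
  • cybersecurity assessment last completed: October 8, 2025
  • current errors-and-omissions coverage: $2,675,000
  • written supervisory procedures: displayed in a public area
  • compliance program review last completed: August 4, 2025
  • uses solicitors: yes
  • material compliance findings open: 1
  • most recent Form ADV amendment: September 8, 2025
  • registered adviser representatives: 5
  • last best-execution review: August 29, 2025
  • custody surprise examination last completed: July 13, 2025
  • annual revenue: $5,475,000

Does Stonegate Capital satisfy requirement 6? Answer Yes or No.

6. best-execution review 70 days ago vs limit 120 → met

Yes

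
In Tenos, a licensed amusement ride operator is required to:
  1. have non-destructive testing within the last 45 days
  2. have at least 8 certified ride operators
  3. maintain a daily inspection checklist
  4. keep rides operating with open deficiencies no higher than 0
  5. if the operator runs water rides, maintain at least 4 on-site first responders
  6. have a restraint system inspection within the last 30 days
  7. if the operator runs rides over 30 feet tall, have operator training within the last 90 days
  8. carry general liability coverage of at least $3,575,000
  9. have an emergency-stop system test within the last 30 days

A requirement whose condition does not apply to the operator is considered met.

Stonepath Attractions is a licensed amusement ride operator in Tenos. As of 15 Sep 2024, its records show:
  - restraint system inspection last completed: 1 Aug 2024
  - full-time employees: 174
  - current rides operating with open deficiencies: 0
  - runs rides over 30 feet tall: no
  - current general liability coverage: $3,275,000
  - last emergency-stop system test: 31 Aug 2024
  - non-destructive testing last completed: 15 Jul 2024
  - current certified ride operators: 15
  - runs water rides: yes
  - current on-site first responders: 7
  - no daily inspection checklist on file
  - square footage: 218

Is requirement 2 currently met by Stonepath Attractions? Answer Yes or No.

Yes

2. certified ride operators 15 ≥ 8 → met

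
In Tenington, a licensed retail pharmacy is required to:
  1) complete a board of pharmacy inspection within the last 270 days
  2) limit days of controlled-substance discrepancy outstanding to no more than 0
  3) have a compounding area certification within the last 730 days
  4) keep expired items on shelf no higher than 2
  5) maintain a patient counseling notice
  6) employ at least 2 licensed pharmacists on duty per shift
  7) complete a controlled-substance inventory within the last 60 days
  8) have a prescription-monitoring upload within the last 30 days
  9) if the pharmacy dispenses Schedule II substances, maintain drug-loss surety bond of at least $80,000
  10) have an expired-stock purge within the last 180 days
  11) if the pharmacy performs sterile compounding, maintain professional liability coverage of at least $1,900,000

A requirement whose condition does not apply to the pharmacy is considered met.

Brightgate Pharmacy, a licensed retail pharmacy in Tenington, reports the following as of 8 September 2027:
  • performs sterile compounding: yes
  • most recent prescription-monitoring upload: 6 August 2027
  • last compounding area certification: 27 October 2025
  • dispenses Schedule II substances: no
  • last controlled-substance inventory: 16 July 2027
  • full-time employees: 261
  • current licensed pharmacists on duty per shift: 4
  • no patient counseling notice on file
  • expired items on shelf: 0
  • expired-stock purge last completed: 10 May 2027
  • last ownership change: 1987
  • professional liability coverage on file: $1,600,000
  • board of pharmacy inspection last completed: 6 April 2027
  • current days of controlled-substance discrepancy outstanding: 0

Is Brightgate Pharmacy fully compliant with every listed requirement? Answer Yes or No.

No

1. board of pharmacy inspection 155 days ago vs limit 270 → met
2. days of controlled-substance discrepancy outstanding 0 ≤ 0 → met
3. compounding area certification 681 days ago vs limit 730 → met
4. expired items on shelf 0 ≤ 2 → met
5. patient counseling notice absent → not met
6. licensed pharmacists on duty per shift 4 ≥ 2 → met
7. controlled-substance inventory 54 days ago vs limit 60 → met
8. prescription-monitoring upload 33 days ago vs limit 30 → not met
9. condition 'dispenses Schedule II substances' does not hold → requirement n/a → met
10. expired-stock purge 121 days ago vs limit 180 → met
11. condition 'performs sterile compounding' holds; professional liability coverage $1,600,000 < $1,900,000 → not met
Not met: 5, 8, 11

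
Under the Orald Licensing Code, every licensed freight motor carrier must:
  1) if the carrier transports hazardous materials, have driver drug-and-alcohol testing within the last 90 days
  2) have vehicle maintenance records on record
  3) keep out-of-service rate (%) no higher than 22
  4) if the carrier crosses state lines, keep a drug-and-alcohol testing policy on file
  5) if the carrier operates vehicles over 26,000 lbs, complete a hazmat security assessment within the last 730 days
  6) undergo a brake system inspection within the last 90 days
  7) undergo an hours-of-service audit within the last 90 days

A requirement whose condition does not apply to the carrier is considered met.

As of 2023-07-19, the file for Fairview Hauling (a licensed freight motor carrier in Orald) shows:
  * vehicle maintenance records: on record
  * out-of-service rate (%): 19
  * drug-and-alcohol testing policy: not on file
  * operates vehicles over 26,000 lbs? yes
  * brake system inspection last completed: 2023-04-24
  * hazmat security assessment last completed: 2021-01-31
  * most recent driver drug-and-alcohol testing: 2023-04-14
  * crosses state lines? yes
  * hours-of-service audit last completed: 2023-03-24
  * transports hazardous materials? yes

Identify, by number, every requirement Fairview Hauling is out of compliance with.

1. condition 'transports hazardous materials' holds; driver drug-and-alcohol testing 96 days ago vs limit 90 → not met
2. vehicle maintenance records present → met
3. out-of-service rate (%) 19 ≤ 22 → met
4. condition 'crosses state lines' holds; drug-and-alcohol testing policy absent → not met
5. condition 'operates vehicles over 26,000 lbs' holds; hazmat security assessment 899 days ago vs limit 730 → not met
6. brake system inspection 86 days ago vs limit 90 → met
7. hours-of-service audit 117 days ago vs limit 90 → not met
Not met: 1, 4, 5, 7

1, 4, 5, 7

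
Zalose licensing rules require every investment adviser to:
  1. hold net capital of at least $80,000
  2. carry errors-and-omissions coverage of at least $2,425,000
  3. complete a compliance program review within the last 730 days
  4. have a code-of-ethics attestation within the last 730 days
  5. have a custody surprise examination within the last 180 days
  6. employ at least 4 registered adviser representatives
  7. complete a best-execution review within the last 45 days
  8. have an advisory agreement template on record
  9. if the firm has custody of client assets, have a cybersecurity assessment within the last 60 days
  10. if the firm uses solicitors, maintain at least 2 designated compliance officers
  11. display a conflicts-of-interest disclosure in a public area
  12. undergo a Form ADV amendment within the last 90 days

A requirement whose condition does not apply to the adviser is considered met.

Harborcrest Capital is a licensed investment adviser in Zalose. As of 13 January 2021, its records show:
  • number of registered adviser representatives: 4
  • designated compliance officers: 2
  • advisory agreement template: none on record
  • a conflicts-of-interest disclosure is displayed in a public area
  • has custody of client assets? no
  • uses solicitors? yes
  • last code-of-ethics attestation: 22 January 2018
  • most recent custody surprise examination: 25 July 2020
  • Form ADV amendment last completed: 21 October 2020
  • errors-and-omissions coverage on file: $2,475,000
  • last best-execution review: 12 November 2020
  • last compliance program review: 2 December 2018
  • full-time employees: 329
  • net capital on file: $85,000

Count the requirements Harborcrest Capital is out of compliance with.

1. net capital $85,000 ≥ $80,000 → met
2. errors-and-omissions coverage $2,475,000 ≥ $2,425,000 → met
3. compliance program review 773 days ago vs limit 730 → not met
4. code-of-ethics attestation 1087 days ago vs limit 730 → not met
5. custody surprise examination 172 days ago vs limit 180 → met
6. registered adviser representatives 4 ≥ 4 → met
7. best-execution review 62 days ago vs limit 45 → not met
8. advisory agreement template absent → not met
9. condition 'has custody of client assets' does not hold → requirement n/a → met
10. condition 'uses solicitors' holds; designated compliance officers 2 ≥ 2 → met
11. conflicts-of-interest disclosure present → met
12. Form ADV amendment 84 days ago vs limit 90 → met
Not met: 4 of 12

4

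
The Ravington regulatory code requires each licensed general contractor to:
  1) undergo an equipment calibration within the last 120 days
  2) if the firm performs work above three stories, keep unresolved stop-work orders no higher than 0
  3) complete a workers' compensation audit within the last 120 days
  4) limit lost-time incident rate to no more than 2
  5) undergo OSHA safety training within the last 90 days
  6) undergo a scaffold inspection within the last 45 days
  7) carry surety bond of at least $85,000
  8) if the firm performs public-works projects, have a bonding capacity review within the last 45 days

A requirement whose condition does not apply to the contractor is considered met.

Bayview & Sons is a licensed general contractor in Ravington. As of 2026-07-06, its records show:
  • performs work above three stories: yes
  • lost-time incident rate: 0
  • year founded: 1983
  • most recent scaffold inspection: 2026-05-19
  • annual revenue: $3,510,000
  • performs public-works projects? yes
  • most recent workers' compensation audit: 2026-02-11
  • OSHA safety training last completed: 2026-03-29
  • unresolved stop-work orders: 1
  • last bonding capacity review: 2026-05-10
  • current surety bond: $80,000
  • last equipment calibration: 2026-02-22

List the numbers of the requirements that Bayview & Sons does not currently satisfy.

1. equipment calibration 134 days ago vs limit 120 → not met
2. condition 'performs work above three stories' holds; unresolved stop-work orders 1 > 0 → not met
3. workers' compensation audit 145 days ago vs limit 120 → not met
4. lost-time incident rate 0 ≤ 2 → met
5. OSHA safety training 99 days ago vs limit 90 → not met
6. scaffold inspection 48 days ago vs limit 45 → not met
7. surety bond $80,000 < $85,000 → not met
8. condition 'performs public-works projects' holds; bonding capacity review 57 days ago vs limit 45 → not met
Not met: 1, 2, 3, 5, 6, 7, 8

1, 2, 3, 5, 6, 7, 8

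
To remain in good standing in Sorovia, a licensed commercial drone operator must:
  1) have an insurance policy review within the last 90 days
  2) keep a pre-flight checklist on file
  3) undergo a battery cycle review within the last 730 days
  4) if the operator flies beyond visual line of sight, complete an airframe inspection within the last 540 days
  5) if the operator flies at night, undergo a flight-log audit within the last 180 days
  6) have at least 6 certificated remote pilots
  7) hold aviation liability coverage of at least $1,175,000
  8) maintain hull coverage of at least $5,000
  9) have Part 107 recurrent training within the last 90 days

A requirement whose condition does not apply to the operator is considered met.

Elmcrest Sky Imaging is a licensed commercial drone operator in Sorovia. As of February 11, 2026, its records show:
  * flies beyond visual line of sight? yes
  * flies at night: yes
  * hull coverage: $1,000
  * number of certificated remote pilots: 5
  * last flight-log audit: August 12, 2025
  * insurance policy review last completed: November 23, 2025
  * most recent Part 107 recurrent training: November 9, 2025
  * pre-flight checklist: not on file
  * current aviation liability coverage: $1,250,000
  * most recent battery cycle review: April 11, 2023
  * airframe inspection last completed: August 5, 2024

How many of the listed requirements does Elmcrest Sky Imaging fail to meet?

1. insurance policy review 80 days ago vs limit 90 → met
2. pre-flight checklist absent → not met
3. battery cycle review 1037 days ago vs limit 730 → not met
4. condition 'flies beyond visual line of sight' holds; airframe inspection 555 days ago vs limit 540 → not met
5. condition 'flies at night' holds; flight-log audit 183 days ago vs limit 180 → not met
6. certificated remote pilots 5 < 6 → not met
7. aviation liability coverage $1,250,000 ≥ $1,175,000 → met
8. hull coverage $1,000 < $5,000 → not met
9. Part 107 recurrent training 94 days ago vs limit 90 → not met
Not met: 7 of 9

7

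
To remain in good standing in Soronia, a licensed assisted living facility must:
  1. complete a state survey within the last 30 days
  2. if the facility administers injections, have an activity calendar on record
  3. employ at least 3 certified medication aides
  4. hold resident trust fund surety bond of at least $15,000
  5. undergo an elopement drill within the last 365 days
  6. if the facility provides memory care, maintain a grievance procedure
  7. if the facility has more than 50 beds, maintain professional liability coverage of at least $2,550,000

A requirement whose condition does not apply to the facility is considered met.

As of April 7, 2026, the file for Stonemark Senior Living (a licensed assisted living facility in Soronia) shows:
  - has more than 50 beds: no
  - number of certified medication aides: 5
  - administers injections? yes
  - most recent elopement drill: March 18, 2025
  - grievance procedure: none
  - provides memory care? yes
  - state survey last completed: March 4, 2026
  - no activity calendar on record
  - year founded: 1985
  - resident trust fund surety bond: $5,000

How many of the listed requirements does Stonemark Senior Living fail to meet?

1. state survey 34 days ago vs limit 30 → not met
2. condition 'administers injections' holds; activity calendar absent → not met
3. certified medication aides 5 ≥ 3 → met
4. resident trust fund surety bond $5,000 < $15,000 → not met
5. elopement drill 385 days ago vs limit 365 → not met
6. condition 'provides memory care' holds; grievance procedure absent → not met
7. condition 'has more than 50 beds' does not hold → requirement n/a → met
Not met: 5 of 7

5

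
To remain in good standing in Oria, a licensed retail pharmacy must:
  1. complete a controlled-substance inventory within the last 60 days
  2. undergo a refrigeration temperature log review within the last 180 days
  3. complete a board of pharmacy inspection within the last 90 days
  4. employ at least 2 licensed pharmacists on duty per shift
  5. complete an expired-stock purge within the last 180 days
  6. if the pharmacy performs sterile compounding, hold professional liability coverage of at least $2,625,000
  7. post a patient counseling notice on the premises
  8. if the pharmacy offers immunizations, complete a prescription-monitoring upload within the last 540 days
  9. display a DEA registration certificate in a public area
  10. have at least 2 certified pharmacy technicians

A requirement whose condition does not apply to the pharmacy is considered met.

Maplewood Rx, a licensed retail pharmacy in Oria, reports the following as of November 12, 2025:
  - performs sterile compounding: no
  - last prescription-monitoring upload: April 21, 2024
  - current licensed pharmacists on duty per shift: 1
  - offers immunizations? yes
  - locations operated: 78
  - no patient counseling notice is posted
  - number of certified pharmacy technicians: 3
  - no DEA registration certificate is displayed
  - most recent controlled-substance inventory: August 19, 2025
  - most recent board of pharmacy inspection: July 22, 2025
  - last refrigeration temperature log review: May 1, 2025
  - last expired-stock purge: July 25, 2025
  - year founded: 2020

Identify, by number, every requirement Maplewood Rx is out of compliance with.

1. controlled-substance inventory 85 days ago vs limit 60 → not met
2. refrigeration temperature log review 195 days ago vs limit 180 → not met
3. board of pharmacy inspection 113 days ago vs limit 90 → not met
4. licensed pharmacists on duty per shift 1 < 2 → not met
5. expired-stock purge 110 days ago vs limit 180 → met
6. condition 'performs sterile compounding' does not hold → requirement n/a → met
7. patient counseling notice absent → not met
8. condition 'offers immunizations' holds; prescription-monitoring upload 570 days ago vs limit 540 → not met
9. DEA registration certificate absent → not met
10. certified pharmacy technicians 3 ≥ 2 → met
Not met: 1, 2, 3, 4, 7, 8, 9

1, 2, 3, 4, 7, 8, 9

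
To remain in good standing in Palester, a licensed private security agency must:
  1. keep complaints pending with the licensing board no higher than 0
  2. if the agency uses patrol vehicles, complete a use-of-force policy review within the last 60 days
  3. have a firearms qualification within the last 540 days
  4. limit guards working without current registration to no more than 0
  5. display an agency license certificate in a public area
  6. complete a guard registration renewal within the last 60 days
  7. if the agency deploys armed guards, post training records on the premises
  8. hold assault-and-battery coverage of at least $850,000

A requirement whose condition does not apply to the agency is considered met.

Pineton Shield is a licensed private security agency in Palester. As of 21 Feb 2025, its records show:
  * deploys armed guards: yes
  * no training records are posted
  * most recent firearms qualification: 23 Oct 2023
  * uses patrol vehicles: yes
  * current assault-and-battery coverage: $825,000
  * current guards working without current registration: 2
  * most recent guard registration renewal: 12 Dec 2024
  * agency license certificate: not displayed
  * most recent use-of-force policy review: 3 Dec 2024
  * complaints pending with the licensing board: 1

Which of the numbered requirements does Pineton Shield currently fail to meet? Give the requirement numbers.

1, 2, 4, 5, 6, 7, 8

1. complaints pending with the licensing board 1 > 0 → not met
2. condition 'uses patrol vehicles' holds; use-of-force policy review 80 days ago vs limit 60 → not met
3. firearms qualification 487 days ago vs limit 540 → met
4. guards working without current registration 2 > 0 → not met
5. agency license certificate absent → not met
6. guard registration renewal 71 days ago vs limit 60 → not met
7. condition 'deploys armed guards' holds; training records absent → not met
8. assault-and-battery coverage $825,000 < $850,000 → not met
Not met: 1, 2, 4, 5, 6, 7, 8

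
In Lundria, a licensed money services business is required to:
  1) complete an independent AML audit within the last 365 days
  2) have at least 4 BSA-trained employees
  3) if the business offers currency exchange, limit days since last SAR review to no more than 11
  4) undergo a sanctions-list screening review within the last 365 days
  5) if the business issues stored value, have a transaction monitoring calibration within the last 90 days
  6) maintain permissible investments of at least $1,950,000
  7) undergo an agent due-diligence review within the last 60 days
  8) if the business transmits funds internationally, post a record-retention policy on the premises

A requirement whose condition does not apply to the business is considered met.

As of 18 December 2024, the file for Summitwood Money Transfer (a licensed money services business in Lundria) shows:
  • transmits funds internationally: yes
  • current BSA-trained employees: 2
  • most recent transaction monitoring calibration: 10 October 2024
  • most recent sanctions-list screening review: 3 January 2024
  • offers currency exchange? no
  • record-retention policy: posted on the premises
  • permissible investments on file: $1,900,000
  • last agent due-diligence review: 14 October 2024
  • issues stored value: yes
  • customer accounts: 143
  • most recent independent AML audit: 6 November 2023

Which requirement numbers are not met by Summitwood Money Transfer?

1, 2, 6, 7

1. independent AML audit 408 days ago vs limit 365 → not met
2. BSA-trained employees 2 < 4 → not met
3. condition 'offers currency exchange' does not hold → requirement n/a → met
4. sanctions-list screening review 350 days ago vs limit 365 → met
5. condition 'issues stored value' holds; transaction monitoring calibration 69 days ago vs limit 90 → met
6. permissible investments $1,900,000 < $1,950,000 → not met
7. agent due-diligence review 65 days ago vs limit 60 → not met
8. condition 'transmits funds internationally' holds; record-retention policy present → met
Not met: 1, 2, 6, 7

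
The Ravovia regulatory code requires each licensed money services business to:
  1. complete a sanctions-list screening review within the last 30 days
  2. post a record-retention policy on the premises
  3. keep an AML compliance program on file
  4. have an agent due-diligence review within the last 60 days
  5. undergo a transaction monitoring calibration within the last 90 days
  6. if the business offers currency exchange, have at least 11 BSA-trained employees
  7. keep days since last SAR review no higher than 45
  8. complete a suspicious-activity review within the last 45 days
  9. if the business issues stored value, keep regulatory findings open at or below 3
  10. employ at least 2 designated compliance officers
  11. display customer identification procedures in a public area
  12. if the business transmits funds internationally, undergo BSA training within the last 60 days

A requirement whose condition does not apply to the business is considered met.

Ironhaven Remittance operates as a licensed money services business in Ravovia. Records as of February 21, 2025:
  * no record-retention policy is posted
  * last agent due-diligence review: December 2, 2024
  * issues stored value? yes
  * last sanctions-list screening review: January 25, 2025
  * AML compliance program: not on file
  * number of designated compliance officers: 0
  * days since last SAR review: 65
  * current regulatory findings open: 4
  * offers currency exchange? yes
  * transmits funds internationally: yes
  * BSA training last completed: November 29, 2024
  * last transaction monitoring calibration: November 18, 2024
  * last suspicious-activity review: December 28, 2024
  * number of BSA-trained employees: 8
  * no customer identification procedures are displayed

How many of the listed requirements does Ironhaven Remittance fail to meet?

11

1. sanctions-list screening review 27 days ago vs limit 30 → met
2. record-retention policy absent → not met
3. AML compliance program absent → not met
4. agent due-diligence review 81 days ago vs limit 60 → not met
5. transaction monitoring calibration 95 days ago vs limit 90 → not met
6. condition 'offers currency exchange' holds; BSA-trained employees 8 < 11 → not met
7. days since last SAR review 65 > 45 → not met
8. suspicious-activity review 55 days ago vs limit 45 → not met
9. condition 'issues stored value' holds; regulatory findings open 4 > 3 → not met
10. designated compliance officers 0 < 2 → not met
11. customer identification procedures absent → not met
12. condition 'transmits funds internationally' holds; BSA training 84 days ago vs limit 60 → not met
Not met: 11 of 12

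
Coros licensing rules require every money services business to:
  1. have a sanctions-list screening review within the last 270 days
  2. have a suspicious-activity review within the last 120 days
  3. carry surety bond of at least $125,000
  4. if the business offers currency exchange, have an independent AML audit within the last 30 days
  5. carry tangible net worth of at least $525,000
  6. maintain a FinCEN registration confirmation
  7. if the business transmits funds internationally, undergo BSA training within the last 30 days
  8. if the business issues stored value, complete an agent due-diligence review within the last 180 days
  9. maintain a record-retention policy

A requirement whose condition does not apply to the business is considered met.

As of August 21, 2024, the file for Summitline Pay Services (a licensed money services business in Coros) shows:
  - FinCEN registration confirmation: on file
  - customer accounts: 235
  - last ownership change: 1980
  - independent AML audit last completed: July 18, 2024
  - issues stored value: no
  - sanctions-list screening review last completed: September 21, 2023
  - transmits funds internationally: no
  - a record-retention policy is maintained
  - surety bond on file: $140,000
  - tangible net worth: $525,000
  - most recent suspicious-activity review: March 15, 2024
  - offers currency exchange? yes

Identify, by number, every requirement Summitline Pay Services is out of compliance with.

1, 2, 4

1. sanctions-list screening review 335 days ago vs limit 270 → not met
2. suspicious-activity review 159 days ago vs limit 120 → not met
3. surety bond $140,000 ≥ $125,000 → met
4. condition 'offers currency exchange' holds; independent AML audit 34 days ago vs limit 30 → not met
5. tangible net worth $525,000 ≥ $525,000 → met
6. FinCEN registration confirmation present → met
7. condition 'transmits funds internationally' does not hold → requirement n/a → met
8. condition 'issues stored value' does not hold → requirement n/a → met
9. record-retention policy present → met
Not met: 1, 2, 4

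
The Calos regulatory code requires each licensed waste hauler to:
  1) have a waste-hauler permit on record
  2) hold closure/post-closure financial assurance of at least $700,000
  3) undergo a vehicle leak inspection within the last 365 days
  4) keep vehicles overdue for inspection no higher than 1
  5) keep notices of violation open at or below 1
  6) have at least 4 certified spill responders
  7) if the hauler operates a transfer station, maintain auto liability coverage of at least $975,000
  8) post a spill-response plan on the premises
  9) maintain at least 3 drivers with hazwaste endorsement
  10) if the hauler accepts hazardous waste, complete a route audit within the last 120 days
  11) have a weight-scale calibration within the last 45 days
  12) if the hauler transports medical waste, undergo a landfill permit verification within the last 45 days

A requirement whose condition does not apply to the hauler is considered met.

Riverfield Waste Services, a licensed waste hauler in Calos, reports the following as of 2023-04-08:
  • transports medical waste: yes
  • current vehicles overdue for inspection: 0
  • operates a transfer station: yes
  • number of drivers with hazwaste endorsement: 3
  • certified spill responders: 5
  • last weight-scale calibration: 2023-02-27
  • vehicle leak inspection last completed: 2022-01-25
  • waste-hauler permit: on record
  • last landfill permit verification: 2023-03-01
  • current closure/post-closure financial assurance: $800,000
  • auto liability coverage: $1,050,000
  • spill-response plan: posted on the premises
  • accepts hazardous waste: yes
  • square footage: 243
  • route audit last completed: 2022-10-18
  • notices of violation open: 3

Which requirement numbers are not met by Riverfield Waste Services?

3, 5, 10

1. waste-hauler permit present → met
2. closure/post-closure financial assurance $800,000 ≥ $700,000 → met
3. vehicle leak inspection 438 days ago vs limit 365 → not met
4. vehicles overdue for inspection 0 ≤ 1 → met
5. notices of violation open 3 > 1 → not met
6. certified spill responders 5 ≥ 4 → met
7. condition 'operates a transfer station' holds; auto liability coverage $1,050,000 ≥ $975,000 → met
8. spill-response plan present → met
9. drivers with hazwaste endorsement 3 ≥ 3 → met
10. condition 'accepts hazardous waste' holds; route audit 172 days ago vs limit 120 → not met
11. weight-scale calibration 40 days ago vs limit 45 → met
12. condition 'transports medical waste' holds; landfill permit verification 38 days ago vs limit 45 → met
Not met: 3, 5, 10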